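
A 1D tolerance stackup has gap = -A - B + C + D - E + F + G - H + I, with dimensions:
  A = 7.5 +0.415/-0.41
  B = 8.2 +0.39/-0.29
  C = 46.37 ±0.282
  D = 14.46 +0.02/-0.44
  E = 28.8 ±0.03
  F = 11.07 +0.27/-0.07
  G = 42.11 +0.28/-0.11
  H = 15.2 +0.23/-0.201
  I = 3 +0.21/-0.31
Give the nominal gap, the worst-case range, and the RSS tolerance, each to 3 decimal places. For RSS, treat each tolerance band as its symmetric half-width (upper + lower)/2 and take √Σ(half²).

nominal=57.310 wc=[55.033,59.303] rss=0.775

Stack each dimension's contribution:
  -A: nom -7.500 → Σnom=-7.500; wc +0.410/-0.415 → slack +0.410/-0.415; half-tol=0.412, Σhalf²=0.170156
  -B: nom -8.200 → Σnom=-15.700; wc +0.290/-0.390 → slack +0.700/-0.805; half-tol=0.340, Σhalf²=0.285756
  +C: nom +46.370 → Σnom=30.670; wc +0.282/-0.282 → slack +0.982/-1.087; half-tol=0.282, Σhalf²=0.365280
  +D: nom +14.460 → Σnom=45.130; wc +0.020/-0.440 → slack +1.002/-1.527; half-tol=0.230, Σhalf²=0.418180
  -E: nom -28.800 → Σnom=16.330; wc +0.030/-0.030 → slack +1.032/-1.557; half-tol=0.030, Σhalf²=0.419080
  +F: nom +11.070 → Σnom=27.400; wc +0.270/-0.070 → slack +1.302/-1.627; half-tol=0.170, Σhalf²=0.447980
  +G: nom +42.110 → Σnom=69.510; wc +0.280/-0.110 → slack +1.582/-1.737; half-tol=0.195, Σhalf²=0.486005
  -H: nom -15.200 → Σnom=54.310; wc +0.201/-0.230 → slack +1.783/-1.967; half-tol=0.216, Σhalf²=0.532445
  +I: nom +3.000 → Σnom=57.310; wc +0.210/-0.310 → slack +1.993/-2.277; half-tol=0.260, Σhalf²=0.600045
Nominal = 57.310. Worst-case = [57.310 - 2.277, 57.310 + 1.993] = [55.033, 59.303]. RSS = √0.600045 = 0.775.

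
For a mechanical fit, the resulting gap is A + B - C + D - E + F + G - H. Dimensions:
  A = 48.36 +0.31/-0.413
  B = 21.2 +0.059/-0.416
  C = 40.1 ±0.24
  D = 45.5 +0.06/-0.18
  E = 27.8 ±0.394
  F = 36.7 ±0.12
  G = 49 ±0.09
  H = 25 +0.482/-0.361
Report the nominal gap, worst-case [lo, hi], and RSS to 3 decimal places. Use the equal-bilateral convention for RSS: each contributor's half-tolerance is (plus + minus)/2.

Stack each dimension's contribution:
  +A: nom +48.360 → Σnom=48.360; wc +0.310/-0.413 → slack +0.310/-0.413; half-tol=0.361, Σhalf²=0.130682
  +B: nom +21.200 → Σnom=69.560; wc +0.059/-0.416 → slack +0.369/-0.829; half-tol=0.237, Σhalf²=0.187088
  -C: nom -40.100 → Σnom=29.460; wc +0.240/-0.240 → slack +0.609/-1.069; half-tol=0.240, Σhalf²=0.244688
  +D: nom +45.500 → Σnom=74.960; wc +0.060/-0.180 → slack +0.669/-1.249; half-tol=0.120, Σhalf²=0.259088
  -E: nom -27.800 → Σnom=47.160; wc +0.394/-0.394 → slack +1.063/-1.643; half-tol=0.394, Σhalf²=0.414324
  +F: nom +36.700 → Σnom=83.860; wc +0.120/-0.120 → slack +1.183/-1.763; half-tol=0.120, Σhalf²=0.428725
  +G: nom +49.000 → Σnom=132.860; wc +0.090/-0.090 → slack +1.273/-1.853; half-tol=0.090, Σhalf²=0.436825
  -H: nom -25.000 → Σnom=107.860; wc +0.361/-0.482 → slack +1.634/-2.335; half-tol=0.421, Σhalf²=0.614487
Nominal = 107.860. Worst-case = [107.860 - 2.335, 107.860 + 1.634] = [105.525, 109.494]. RSS = √0.614487 = 0.784.

nominal=107.860 wc=[105.525,109.494] rss=0.784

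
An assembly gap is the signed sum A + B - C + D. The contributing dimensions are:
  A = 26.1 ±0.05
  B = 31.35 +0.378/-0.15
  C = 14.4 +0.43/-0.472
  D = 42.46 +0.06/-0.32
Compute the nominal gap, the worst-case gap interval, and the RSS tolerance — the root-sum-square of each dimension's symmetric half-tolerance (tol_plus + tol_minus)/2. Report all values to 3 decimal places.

nominal=85.510 wc=[84.560,86.470] rss=0.558

Stack each dimension's contribution:
  +A: nom +26.100 → Σnom=26.100; wc +0.050/-0.050 → slack +0.050/-0.050; half-tol=0.050, Σhalf²=0.002500
  +B: nom +31.350 → Σnom=57.450; wc +0.378/-0.150 → slack +0.428/-0.200; half-tol=0.264, Σhalf²=0.072196
  -C: nom -14.400 → Σnom=43.050; wc +0.472/-0.430 → slack +0.900/-0.630; half-tol=0.451, Σhalf²=0.275597
  +D: nom +42.460 → Σnom=85.510; wc +0.060/-0.320 → slack +0.960/-0.950; half-tol=0.190, Σhalf²=0.311697
Nominal = 85.510. Worst-case = [85.510 - 0.950, 85.510 + 0.960] = [84.560, 86.470]. RSS = √0.311697 = 0.558.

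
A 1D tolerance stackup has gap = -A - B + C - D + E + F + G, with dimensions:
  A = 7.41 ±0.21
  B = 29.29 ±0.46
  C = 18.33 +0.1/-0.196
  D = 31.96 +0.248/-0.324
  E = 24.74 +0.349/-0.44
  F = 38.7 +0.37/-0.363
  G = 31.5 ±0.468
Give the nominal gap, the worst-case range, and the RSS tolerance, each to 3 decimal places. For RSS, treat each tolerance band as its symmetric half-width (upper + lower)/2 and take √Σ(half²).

Stack each dimension's contribution:
  -A: nom -7.410 → Σnom=-7.410; wc +0.210/-0.210 → slack +0.210/-0.210; half-tol=0.210, Σhalf²=0.044100
  -B: nom -29.290 → Σnom=-36.700; wc +0.460/-0.460 → slack +0.670/-0.670; half-tol=0.460, Σhalf²=0.255700
  +C: nom +18.330 → Σnom=-18.370; wc +0.100/-0.196 → slack +0.770/-0.866; half-tol=0.148, Σhalf²=0.277604
  -D: nom -31.960 → Σnom=-50.330; wc +0.324/-0.248 → slack +1.094/-1.114; half-tol=0.286, Σhalf²=0.359400
  +E: nom +24.740 → Σnom=-25.590; wc +0.349/-0.440 → slack +1.443/-1.554; half-tol=0.394, Σhalf²=0.515030
  +F: nom +38.700 → Σnom=13.110; wc +0.370/-0.363 → slack +1.813/-1.917; half-tol=0.366, Σhalf²=0.649352
  +G: nom +31.500 → Σnom=44.610; wc +0.468/-0.468 → slack +2.281/-2.385; half-tol=0.468, Σhalf²=0.868376
Nominal = 44.610. Worst-case = [44.610 - 2.385, 44.610 + 2.281] = [42.225, 46.891]. RSS = √0.868376 = 0.932.

nominal=44.610 wc=[42.225,46.891] rss=0.932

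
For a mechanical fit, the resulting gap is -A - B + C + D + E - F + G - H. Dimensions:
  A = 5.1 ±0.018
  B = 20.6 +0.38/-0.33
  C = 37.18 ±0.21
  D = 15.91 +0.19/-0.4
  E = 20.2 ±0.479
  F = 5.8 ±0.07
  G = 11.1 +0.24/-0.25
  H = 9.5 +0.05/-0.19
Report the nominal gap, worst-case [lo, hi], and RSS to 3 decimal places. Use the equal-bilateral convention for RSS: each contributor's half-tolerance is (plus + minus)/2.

nominal=43.390 wc=[41.533,45.117] rss=0.752

Stack each dimension's contribution:
  -A: nom -5.100 → Σnom=-5.100; wc +0.018/-0.018 → slack +0.018/-0.018; half-tol=0.018, Σhalf²=0.000324
  -B: nom -20.600 → Σnom=-25.700; wc +0.330/-0.380 → slack +0.348/-0.398; half-tol=0.355, Σhalf²=0.126349
  +C: nom +37.180 → Σnom=11.480; wc +0.210/-0.210 → slack +0.558/-0.608; half-tol=0.210, Σhalf²=0.170449
  +D: nom +15.910 → Σnom=27.390; wc +0.190/-0.400 → slack +0.748/-1.008; half-tol=0.295, Σhalf²=0.257474
  +E: nom +20.200 → Σnom=47.590; wc +0.479/-0.479 → slack +1.227/-1.487; half-tol=0.479, Σhalf²=0.486915
  -F: nom -5.800 → Σnom=41.790; wc +0.070/-0.070 → slack +1.297/-1.557; half-tol=0.070, Σhalf²=0.491815
  +G: nom +11.100 → Σnom=52.890; wc +0.240/-0.250 → slack +1.537/-1.807; half-tol=0.245, Σhalf²=0.551840
  -H: nom -9.500 → Σnom=43.390; wc +0.190/-0.050 → slack +1.727/-1.857; half-tol=0.120, Σhalf²=0.566240
Nominal = 43.390. Worst-case = [43.390 - 1.857, 43.390 + 1.727] = [41.533, 45.117]. RSS = √0.566240 = 0.752.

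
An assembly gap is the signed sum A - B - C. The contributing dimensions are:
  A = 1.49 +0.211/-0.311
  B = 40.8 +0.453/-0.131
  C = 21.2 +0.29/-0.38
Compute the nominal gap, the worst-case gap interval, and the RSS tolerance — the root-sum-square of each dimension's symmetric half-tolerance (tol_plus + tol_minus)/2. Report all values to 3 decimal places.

Stack each dimension's contribution:
  +A: nom +1.490 → Σnom=1.490; wc +0.211/-0.311 → slack +0.211/-0.311; half-tol=0.261, Σhalf²=0.068121
  -B: nom -40.800 → Σnom=-39.310; wc +0.131/-0.453 → slack +0.342/-0.764; half-tol=0.292, Σhalf²=0.153385
  -C: nom -21.200 → Σnom=-60.510; wc +0.380/-0.290 → slack +0.722/-1.054; half-tol=0.335, Σhalf²=0.265610
Nominal = -60.510. Worst-case = [-60.510 - 1.054, -60.510 + 0.722] = [-61.564, -59.788]. RSS = √0.265610 = 0.515.

nominal=-60.510 wc=[-61.564,-59.788] rss=0.515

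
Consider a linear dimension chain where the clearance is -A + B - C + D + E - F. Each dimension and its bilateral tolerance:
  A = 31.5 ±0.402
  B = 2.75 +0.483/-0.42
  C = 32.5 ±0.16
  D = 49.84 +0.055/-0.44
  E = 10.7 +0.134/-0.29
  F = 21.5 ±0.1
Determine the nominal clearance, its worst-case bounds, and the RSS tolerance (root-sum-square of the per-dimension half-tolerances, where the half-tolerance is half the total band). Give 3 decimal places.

nominal=-22.210 wc=[-24.022,-20.876] rss=0.712

Stack each dimension's contribution:
  -A: nom -31.500 → Σnom=-31.500; wc +0.402/-0.402 → slack +0.402/-0.402; half-tol=0.402, Σhalf²=0.161604
  +B: nom +2.750 → Σnom=-28.750; wc +0.483/-0.420 → slack +0.885/-0.822; half-tol=0.452, Σhalf²=0.365456
  -C: nom -32.500 → Σnom=-61.250; wc +0.160/-0.160 → slack +1.045/-0.982; half-tol=0.160, Σhalf²=0.391056
  +D: nom +49.840 → Σnom=-11.410; wc +0.055/-0.440 → slack +1.100/-1.422; half-tol=0.247, Σhalf²=0.452313
  +E: nom +10.700 → Σnom=-0.710; wc +0.134/-0.290 → slack +1.234/-1.712; half-tol=0.212, Σhalf²=0.497257
  -F: nom -21.500 → Σnom=-22.210; wc +0.100/-0.100 → slack +1.334/-1.812; half-tol=0.100, Σhalf²=0.507256
Nominal = -22.210. Worst-case = [-22.210 - 1.812, -22.210 + 1.334] = [-24.022, -20.876]. RSS = √0.507256 = 0.712.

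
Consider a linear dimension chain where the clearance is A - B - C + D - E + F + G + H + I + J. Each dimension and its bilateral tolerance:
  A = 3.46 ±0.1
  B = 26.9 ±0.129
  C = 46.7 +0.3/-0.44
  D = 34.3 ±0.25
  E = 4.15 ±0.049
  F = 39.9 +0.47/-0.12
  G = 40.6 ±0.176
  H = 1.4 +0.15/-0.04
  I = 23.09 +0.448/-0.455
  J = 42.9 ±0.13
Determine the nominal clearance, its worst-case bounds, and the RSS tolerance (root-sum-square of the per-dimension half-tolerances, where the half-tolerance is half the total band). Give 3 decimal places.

Stack each dimension's contribution:
  +A: nom +3.460 → Σnom=3.460; wc +0.100/-0.100 → slack +0.100/-0.100; half-tol=0.100, Σhalf²=0.010000
  -B: nom -26.900 → Σnom=-23.440; wc +0.129/-0.129 → slack +0.229/-0.229; half-tol=0.129, Σhalf²=0.026641
  -C: nom -46.700 → Σnom=-70.140; wc +0.440/-0.300 → slack +0.669/-0.529; half-tol=0.370, Σhalf²=0.163541
  +D: nom +34.300 → Σnom=-35.840; wc +0.250/-0.250 → slack +0.919/-0.779; half-tol=0.250, Σhalf²=0.226041
  -E: nom -4.150 → Σnom=-39.990; wc +0.049/-0.049 → slack +0.968/-0.828; half-tol=0.049, Σhalf²=0.228442
  +F: nom +39.900 → Σnom=-0.090; wc +0.470/-0.120 → slack +1.438/-0.948; half-tol=0.295, Σhalf²=0.315467
  +G: nom +40.600 → Σnom=40.510; wc +0.176/-0.176 → slack +1.614/-1.124; half-tol=0.176, Σhalf²=0.346443
  +H: nom +1.400 → Σnom=41.910; wc +0.150/-0.040 → slack +1.764/-1.164; half-tol=0.095, Σhalf²=0.355468
  +I: nom +23.090 → Σnom=65.000; wc +0.448/-0.455 → slack +2.212/-1.619; half-tol=0.452, Σhalf²=0.559320
  +J: nom +42.900 → Σnom=107.900; wc +0.130/-0.130 → slack +2.342/-1.749; half-tol=0.130, Σhalf²=0.576220
Nominal = 107.900. Worst-case = [107.900 - 1.749, 107.900 + 2.342] = [106.151, 110.242]. RSS = √0.576220 = 0.759.

nominal=107.900 wc=[106.151,110.242] rss=0.759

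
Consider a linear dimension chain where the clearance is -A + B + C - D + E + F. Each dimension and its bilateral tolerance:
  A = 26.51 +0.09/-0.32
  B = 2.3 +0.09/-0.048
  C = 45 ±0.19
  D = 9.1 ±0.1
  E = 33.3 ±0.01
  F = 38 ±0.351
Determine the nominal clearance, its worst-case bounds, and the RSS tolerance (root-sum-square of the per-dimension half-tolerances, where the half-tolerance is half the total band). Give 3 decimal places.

Stack each dimension's contribution:
  -A: nom -26.510 → Σnom=-26.510; wc +0.320/-0.090 → slack +0.320/-0.090; half-tol=0.205, Σhalf²=0.042025
  +B: nom +2.300 → Σnom=-24.210; wc +0.090/-0.048 → slack +0.410/-0.138; half-tol=0.069, Σhalf²=0.046786
  +C: nom +45.000 → Σnom=20.790; wc +0.190/-0.190 → slack +0.600/-0.328; half-tol=0.190, Σhalf²=0.082886
  -D: nom -9.100 → Σnom=11.690; wc +0.100/-0.100 → slack +0.700/-0.428; half-tol=0.100, Σhalf²=0.092886
  +E: nom +33.300 → Σnom=44.990; wc +0.010/-0.010 → slack +0.710/-0.438; half-tol=0.010, Σhalf²=0.092986
  +F: nom +38.000 → Σnom=82.990; wc +0.351/-0.351 → slack +1.061/-0.789; half-tol=0.351, Σhalf²=0.216187
Nominal = 82.990. Worst-case = [82.990 - 0.789, 82.990 + 1.061] = [82.201, 84.051]. RSS = √0.216187 = 0.465.

nominal=82.990 wc=[82.201,84.051] rss=0.465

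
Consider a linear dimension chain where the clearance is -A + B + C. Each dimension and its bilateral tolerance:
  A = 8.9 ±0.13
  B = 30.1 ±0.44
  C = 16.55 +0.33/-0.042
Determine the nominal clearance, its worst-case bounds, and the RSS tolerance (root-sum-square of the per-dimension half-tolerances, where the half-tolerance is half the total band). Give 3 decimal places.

nominal=37.750 wc=[37.138,38.650] rss=0.495

Stack each dimension's contribution:
  -A: nom -8.900 → Σnom=-8.900; wc +0.130/-0.130 → slack +0.130/-0.130; half-tol=0.130, Σhalf²=0.016900
  +B: nom +30.100 → Σnom=21.200; wc +0.440/-0.440 → slack +0.570/-0.570; half-tol=0.440, Σhalf²=0.210500
  +C: nom +16.550 → Σnom=37.750; wc +0.330/-0.042 → slack +0.900/-0.612; half-tol=0.186, Σhalf²=0.245096
Nominal = 37.750. Worst-case = [37.750 - 0.612, 37.750 + 0.900] = [37.138, 38.650]. RSS = √0.245096 = 0.495.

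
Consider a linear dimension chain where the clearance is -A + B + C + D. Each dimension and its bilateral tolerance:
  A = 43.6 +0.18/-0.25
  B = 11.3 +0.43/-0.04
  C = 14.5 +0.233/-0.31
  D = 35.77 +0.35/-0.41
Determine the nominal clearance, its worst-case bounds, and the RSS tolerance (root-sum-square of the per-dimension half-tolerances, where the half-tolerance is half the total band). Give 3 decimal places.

Stack each dimension's contribution:
  -A: nom -43.600 → Σnom=-43.600; wc +0.250/-0.180 → slack +0.250/-0.180; half-tol=0.215, Σhalf²=0.046225
  +B: nom +11.300 → Σnom=-32.300; wc +0.430/-0.040 → slack +0.680/-0.220; half-tol=0.235, Σhalf²=0.101450
  +C: nom +14.500 → Σnom=-17.800; wc +0.233/-0.310 → slack +0.913/-0.530; half-tol=0.272, Σhalf²=0.175162
  +D: nom +35.770 → Σnom=17.970; wc +0.350/-0.410 → slack +1.263/-0.940; half-tol=0.380, Σhalf²=0.319562
Nominal = 17.970. Worst-case = [17.970 - 0.940, 17.970 + 1.263] = [17.030, 19.233]. RSS = √0.319562 = 0.565.

nominal=17.970 wc=[17.030,19.233] rss=0.565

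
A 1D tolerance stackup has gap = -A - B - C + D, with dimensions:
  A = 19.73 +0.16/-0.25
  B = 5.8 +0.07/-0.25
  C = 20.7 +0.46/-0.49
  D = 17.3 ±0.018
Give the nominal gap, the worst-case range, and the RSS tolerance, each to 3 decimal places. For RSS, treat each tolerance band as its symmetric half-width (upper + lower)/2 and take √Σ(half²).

Stack each dimension's contribution:
  -A: nom -19.730 → Σnom=-19.730; wc +0.250/-0.160 → slack +0.250/-0.160; half-tol=0.205, Σhalf²=0.042025
  -B: nom -5.800 → Σnom=-25.530; wc +0.250/-0.070 → slack +0.500/-0.230; half-tol=0.160, Σhalf²=0.067625
  -C: nom -20.700 → Σnom=-46.230; wc +0.490/-0.460 → slack +0.990/-0.690; half-tol=0.475, Σhalf²=0.293250
  +D: nom +17.300 → Σnom=-28.930; wc +0.018/-0.018 → slack +1.008/-0.708; half-tol=0.018, Σhalf²=0.293574
Nominal = -28.930. Worst-case = [-28.930 - 0.708, -28.930 + 1.008] = [-29.638, -27.922]. RSS = √0.293574 = 0.542.

nominal=-28.930 wc=[-29.638,-27.922] rss=0.542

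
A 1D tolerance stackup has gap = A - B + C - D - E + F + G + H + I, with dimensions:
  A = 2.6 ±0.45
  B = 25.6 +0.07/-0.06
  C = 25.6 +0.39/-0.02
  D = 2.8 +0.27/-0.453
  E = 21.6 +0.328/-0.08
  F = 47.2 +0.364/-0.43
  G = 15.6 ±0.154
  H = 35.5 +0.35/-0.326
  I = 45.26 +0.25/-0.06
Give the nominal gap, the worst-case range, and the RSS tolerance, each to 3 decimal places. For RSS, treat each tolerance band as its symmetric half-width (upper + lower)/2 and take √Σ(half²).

Stack each dimension's contribution:
  +A: nom +2.600 → Σnom=2.600; wc +0.450/-0.450 → slack +0.450/-0.450; half-tol=0.450, Σhalf²=0.202500
  -B: nom -25.600 → Σnom=-23.000; wc +0.060/-0.070 → slack +0.510/-0.520; half-tol=0.065, Σhalf²=0.206725
  +C: nom +25.600 → Σnom=2.600; wc +0.390/-0.020 → slack +0.900/-0.540; half-tol=0.205, Σhalf²=0.248750
  -D: nom -2.800 → Σnom=-0.200; wc +0.453/-0.270 → slack +1.353/-0.810; half-tol=0.362, Σhalf²=0.379432
  -E: nom -21.600 → Σnom=-21.800; wc +0.080/-0.328 → slack +1.433/-1.138; half-tol=0.204, Σhalf²=0.421048
  +F: nom +47.200 → Σnom=25.400; wc +0.364/-0.430 → slack +1.797/-1.568; half-tol=0.397, Σhalf²=0.578657
  +G: nom +15.600 → Σnom=41.000; wc +0.154/-0.154 → slack +1.951/-1.722; half-tol=0.154, Σhalf²=0.602373
  +H: nom +35.500 → Σnom=76.500; wc +0.350/-0.326 → slack +2.301/-2.048; half-tol=0.338, Σhalf²=0.716617
  +I: nom +45.260 → Σnom=121.760; wc +0.250/-0.060 → slack +2.551/-2.108; half-tol=0.155, Σhalf²=0.740642
Nominal = 121.760. Worst-case = [121.760 - 2.108, 121.760 + 2.551] = [119.652, 124.311]. RSS = √0.740642 = 0.861.

nominal=121.760 wc=[119.652,124.311] rss=0.861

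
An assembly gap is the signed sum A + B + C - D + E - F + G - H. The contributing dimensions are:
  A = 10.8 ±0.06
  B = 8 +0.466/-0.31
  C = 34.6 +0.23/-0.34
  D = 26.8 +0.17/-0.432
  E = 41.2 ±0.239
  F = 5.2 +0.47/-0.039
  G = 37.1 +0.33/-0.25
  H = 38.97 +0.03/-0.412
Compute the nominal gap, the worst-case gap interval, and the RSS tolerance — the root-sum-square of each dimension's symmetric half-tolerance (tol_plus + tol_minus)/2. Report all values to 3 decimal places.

nominal=60.730 wc=[58.861,62.938] rss=0.762

Stack each dimension's contribution:
  +A: nom +10.800 → Σnom=10.800; wc +0.060/-0.060 → slack +0.060/-0.060; half-tol=0.060, Σhalf²=0.003600
  +B: nom +8.000 → Σnom=18.800; wc +0.466/-0.310 → slack +0.526/-0.370; half-tol=0.388, Σhalf²=0.154144
  +C: nom +34.600 → Σnom=53.400; wc +0.230/-0.340 → slack +0.756/-0.710; half-tol=0.285, Σhalf²=0.235369
  -D: nom -26.800 → Σnom=26.600; wc +0.432/-0.170 → slack +1.188/-0.880; half-tol=0.301, Σhalf²=0.325970
  +E: nom +41.200 → Σnom=67.800; wc +0.239/-0.239 → slack +1.427/-1.119; half-tol=0.239, Σhalf²=0.383091
  -F: nom -5.200 → Σnom=62.600; wc +0.039/-0.470 → slack +1.466/-1.589; half-tol=0.255, Σhalf²=0.447861
  +G: nom +37.100 → Σnom=99.700; wc +0.330/-0.250 → slack +1.796/-1.839; half-tol=0.290, Σhalf²=0.531961
  -H: nom -38.970 → Σnom=60.730; wc +0.412/-0.030 → slack +2.208/-1.869; half-tol=0.221, Σhalf²=0.580802
Nominal = 60.730. Worst-case = [60.730 - 1.869, 60.730 + 2.208] = [58.861, 62.938]. RSS = √0.580802 = 0.762.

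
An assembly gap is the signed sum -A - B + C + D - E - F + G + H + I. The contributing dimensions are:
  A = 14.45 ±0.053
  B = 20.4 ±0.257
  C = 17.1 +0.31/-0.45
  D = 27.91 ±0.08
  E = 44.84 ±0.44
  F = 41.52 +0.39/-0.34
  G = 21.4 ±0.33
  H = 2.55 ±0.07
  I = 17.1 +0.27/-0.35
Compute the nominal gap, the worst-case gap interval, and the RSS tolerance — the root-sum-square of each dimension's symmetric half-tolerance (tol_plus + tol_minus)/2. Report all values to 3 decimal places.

Stack each dimension's contribution:
  -A: nom -14.450 → Σnom=-14.450; wc +0.053/-0.053 → slack +0.053/-0.053; half-tol=0.053, Σhalf²=0.002809
  -B: nom -20.400 → Σnom=-34.850; wc +0.257/-0.257 → slack +0.310/-0.310; half-tol=0.257, Σhalf²=0.068858
  +C: nom +17.100 → Σnom=-17.750; wc +0.310/-0.450 → slack +0.620/-0.760; half-tol=0.380, Σhalf²=0.213258
  +D: nom +27.910 → Σnom=10.160; wc +0.080/-0.080 → slack +0.700/-0.840; half-tol=0.080, Σhalf²=0.219658
  -E: nom -44.840 → Σnom=-34.680; wc +0.440/-0.440 → slack +1.140/-1.280; half-tol=0.440, Σhalf²=0.413258
  -F: nom -41.520 → Σnom=-76.200; wc +0.340/-0.390 → slack +1.480/-1.670; half-tol=0.365, Σhalf²=0.546483
  +G: nom +21.400 → Σnom=-54.800; wc +0.330/-0.330 → slack +1.810/-2.000; half-tol=0.330, Σhalf²=0.655383
  +H: nom +2.550 → Σnom=-52.250; wc +0.070/-0.070 → slack +1.880/-2.070; half-tol=0.070, Σhalf²=0.660283
  +I: nom +17.100 → Σnom=-35.150; wc +0.270/-0.350 → slack +2.150/-2.420; half-tol=0.310, Σhalf²=0.756383
Nominal = -35.150. Worst-case = [-35.150 - 2.420, -35.150 + 2.150] = [-37.570, -33.000]. RSS = √0.756383 = 0.870.

nominal=-35.150 wc=[-37.570,-33.000] rss=0.870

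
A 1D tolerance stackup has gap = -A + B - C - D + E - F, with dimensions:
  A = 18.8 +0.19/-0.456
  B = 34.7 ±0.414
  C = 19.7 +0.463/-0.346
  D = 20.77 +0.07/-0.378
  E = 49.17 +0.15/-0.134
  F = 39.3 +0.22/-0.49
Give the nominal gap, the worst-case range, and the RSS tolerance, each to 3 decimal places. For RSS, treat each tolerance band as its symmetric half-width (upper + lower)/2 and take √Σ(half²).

Stack each dimension's contribution:
  -A: nom -18.800 → Σnom=-18.800; wc +0.456/-0.190 → slack +0.456/-0.190; half-tol=0.323, Σhalf²=0.104329
  +B: nom +34.700 → Σnom=15.900; wc +0.414/-0.414 → slack +0.870/-0.604; half-tol=0.414, Σhalf²=0.275725
  -C: nom -19.700 → Σnom=-3.800; wc +0.346/-0.463 → slack +1.216/-1.067; half-tol=0.404, Σhalf²=0.439345
  -D: nom -20.770 → Σnom=-24.570; wc +0.378/-0.070 → slack +1.594/-1.137; half-tol=0.224, Σhalf²=0.489521
  +E: nom +49.170 → Σnom=24.600; wc +0.150/-0.134 → slack +1.744/-1.271; half-tol=0.142, Σhalf²=0.509685
  -F: nom -39.300 → Σnom=-14.700; wc +0.490/-0.220 → slack +2.234/-1.491; half-tol=0.355, Σhalf²=0.635710
Nominal = -14.700. Worst-case = [-14.700 - 1.491, -14.700 + 2.234] = [-16.191, -12.466]. RSS = √0.635710 = 0.797.

nominal=-14.700 wc=[-16.191,-12.466] rss=0.797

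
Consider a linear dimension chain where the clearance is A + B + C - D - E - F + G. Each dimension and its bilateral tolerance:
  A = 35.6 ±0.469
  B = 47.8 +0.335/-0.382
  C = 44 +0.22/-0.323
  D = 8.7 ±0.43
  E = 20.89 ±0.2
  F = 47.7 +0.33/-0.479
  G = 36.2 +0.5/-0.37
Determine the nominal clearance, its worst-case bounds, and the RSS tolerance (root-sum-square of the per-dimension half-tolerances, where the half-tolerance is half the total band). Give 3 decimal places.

nominal=86.310 wc=[83.806,88.943] rss=1.000

Stack each dimension's contribution:
  +A: nom +35.600 → Σnom=35.600; wc +0.469/-0.469 → slack +0.469/-0.469; half-tol=0.469, Σhalf²=0.219961
  +B: nom +47.800 → Σnom=83.400; wc +0.335/-0.382 → slack +0.804/-0.851; half-tol=0.359, Σhalf²=0.348483
  +C: nom +44.000 → Σnom=127.400; wc +0.220/-0.323 → slack +1.024/-1.174; half-tol=0.272, Σhalf²=0.422196
  -D: nom -8.700 → Σnom=118.700; wc +0.430/-0.430 → slack +1.454/-1.604; half-tol=0.430, Σhalf²=0.607096
  -E: nom -20.890 → Σnom=97.810; wc +0.200/-0.200 → slack +1.654/-1.804; half-tol=0.200, Σhalf²=0.647096
  -F: nom -47.700 → Σnom=50.110; wc +0.479/-0.330 → slack +2.133/-2.134; half-tol=0.404, Σhalf²=0.810716
  +G: nom +36.200 → Σnom=86.310; wc +0.500/-0.370 → slack +2.633/-2.504; half-tol=0.435, Σhalf²=0.999941
Nominal = 86.310. Worst-case = [86.310 - 2.504, 86.310 + 2.633] = [83.806, 88.943]. RSS = √0.999941 = 1.000.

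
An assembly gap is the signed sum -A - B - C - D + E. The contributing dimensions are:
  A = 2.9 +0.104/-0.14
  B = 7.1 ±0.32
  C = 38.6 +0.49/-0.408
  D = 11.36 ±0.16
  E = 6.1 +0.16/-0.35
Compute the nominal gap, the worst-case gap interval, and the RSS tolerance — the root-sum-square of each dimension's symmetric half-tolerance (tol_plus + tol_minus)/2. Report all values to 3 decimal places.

Stack each dimension's contribution:
  -A: nom -2.900 → Σnom=-2.900; wc +0.140/-0.104 → slack +0.140/-0.104; half-tol=0.122, Σhalf²=0.014884
  -B: nom -7.100 → Σnom=-10.000; wc +0.320/-0.320 → slack +0.460/-0.424; half-tol=0.320, Σhalf²=0.117284
  -C: nom -38.600 → Σnom=-48.600; wc +0.408/-0.490 → slack +0.868/-0.914; half-tol=0.449, Σhalf²=0.318885
  -D: nom -11.360 → Σnom=-59.960; wc +0.160/-0.160 → slack +1.028/-1.074; half-tol=0.160, Σhalf²=0.344485
  +E: nom +6.100 → Σnom=-53.860; wc +0.160/-0.350 → slack +1.188/-1.424; half-tol=0.255, Σhalf²=0.409510
Nominal = -53.860. Worst-case = [-53.860 - 1.424, -53.860 + 1.188] = [-55.284, -52.672]. RSS = √0.409510 = 0.640.

nominal=-53.860 wc=[-55.284,-52.672] rss=0.640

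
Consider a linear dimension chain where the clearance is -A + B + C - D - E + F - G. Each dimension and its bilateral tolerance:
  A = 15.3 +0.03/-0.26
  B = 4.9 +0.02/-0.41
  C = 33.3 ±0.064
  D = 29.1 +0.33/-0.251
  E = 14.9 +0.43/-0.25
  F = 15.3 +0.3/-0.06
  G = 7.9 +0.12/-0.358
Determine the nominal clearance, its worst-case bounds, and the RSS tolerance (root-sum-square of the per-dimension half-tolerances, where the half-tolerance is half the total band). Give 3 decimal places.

Stack each dimension's contribution:
  -A: nom -15.300 → Σnom=-15.300; wc +0.260/-0.030 → slack +0.260/-0.030; half-tol=0.145, Σhalf²=0.021025
  +B: nom +4.900 → Σnom=-10.400; wc +0.020/-0.410 → slack +0.280/-0.440; half-tol=0.215, Σhalf²=0.067250
  +C: nom +33.300 → Σnom=22.900; wc +0.064/-0.064 → slack +0.344/-0.504; half-tol=0.064, Σhalf²=0.071346
  -D: nom -29.100 → Σnom=-6.200; wc +0.251/-0.330 → slack +0.595/-0.834; half-tol=0.290, Σhalf²=0.155736
  -E: nom -14.900 → Σnom=-21.100; wc +0.250/-0.430 → slack +0.845/-1.264; half-tol=0.340, Σhalf²=0.271336
  +F: nom +15.300 → Σnom=-5.800; wc +0.300/-0.060 → slack +1.145/-1.324; half-tol=0.180, Σhalf²=0.303736
  -G: nom -7.900 → Σnom=-13.700; wc +0.358/-0.120 → slack +1.503/-1.444; half-tol=0.239, Σhalf²=0.360857
Nominal = -13.700. Worst-case = [-13.700 - 1.444, -13.700 + 1.503] = [-15.144, -12.197]. RSS = √0.360857 = 0.601.

nominal=-13.700 wc=[-15.144,-12.197] rss=0.601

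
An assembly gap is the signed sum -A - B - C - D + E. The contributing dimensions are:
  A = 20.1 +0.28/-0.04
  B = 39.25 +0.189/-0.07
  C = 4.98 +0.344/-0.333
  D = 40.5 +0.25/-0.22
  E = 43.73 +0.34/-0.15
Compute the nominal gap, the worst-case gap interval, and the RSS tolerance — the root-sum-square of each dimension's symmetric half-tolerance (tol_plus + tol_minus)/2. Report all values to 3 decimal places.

nominal=-61.100 wc=[-62.313,-60.097] rss=0.522

Stack each dimension's contribution:
  -A: nom -20.100 → Σnom=-20.100; wc +0.040/-0.280 → slack +0.040/-0.280; half-tol=0.160, Σhalf²=0.025600
  -B: nom -39.250 → Σnom=-59.350; wc +0.070/-0.189 → slack +0.110/-0.469; half-tol=0.130, Σhalf²=0.042370
  -C: nom -4.980 → Σnom=-64.330; wc +0.333/-0.344 → slack +0.443/-0.813; half-tol=0.339, Σhalf²=0.156952
  -D: nom -40.500 → Σnom=-104.830; wc +0.220/-0.250 → slack +0.663/-1.063; half-tol=0.235, Σhalf²=0.212177
  +E: nom +43.730 → Σnom=-61.100; wc +0.340/-0.150 → slack +1.003/-1.213; half-tol=0.245, Σhalf²=0.272203
Nominal = -61.100. Worst-case = [-61.100 - 1.213, -61.100 + 1.003] = [-62.313, -60.097]. RSS = √0.272203 = 0.522.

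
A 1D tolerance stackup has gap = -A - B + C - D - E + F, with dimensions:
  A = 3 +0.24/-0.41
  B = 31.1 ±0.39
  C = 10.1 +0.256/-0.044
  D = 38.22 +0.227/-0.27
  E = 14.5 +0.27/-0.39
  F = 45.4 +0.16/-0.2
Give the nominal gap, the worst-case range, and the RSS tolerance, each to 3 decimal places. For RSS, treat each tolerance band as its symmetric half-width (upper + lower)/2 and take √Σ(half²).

nominal=-31.320 wc=[-32.691,-29.444] rss=0.695

Stack each dimension's contribution:
  -A: nom -3.000 → Σnom=-3.000; wc +0.410/-0.240 → slack +0.410/-0.240; half-tol=0.325, Σhalf²=0.105625
  -B: nom -31.100 → Σnom=-34.100; wc +0.390/-0.390 → slack +0.800/-0.630; half-tol=0.390, Σhalf²=0.257725
  +C: nom +10.100 → Σnom=-24.000; wc +0.256/-0.044 → slack +1.056/-0.674; half-tol=0.150, Σhalf²=0.280225
  -D: nom -38.220 → Σnom=-62.220; wc +0.270/-0.227 → slack +1.326/-0.901; half-tol=0.248, Σhalf²=0.341977
  -E: nom -14.500 → Σnom=-76.720; wc +0.390/-0.270 → slack +1.716/-1.171; half-tol=0.330, Σhalf²=0.450877
  +F: nom +45.400 → Σnom=-31.320; wc +0.160/-0.200 → slack +1.876/-1.371; half-tol=0.180, Σhalf²=0.483277
Nominal = -31.320. Worst-case = [-31.320 - 1.371, -31.320 + 1.876] = [-32.691, -29.444]. RSS = √0.483277 = 0.695.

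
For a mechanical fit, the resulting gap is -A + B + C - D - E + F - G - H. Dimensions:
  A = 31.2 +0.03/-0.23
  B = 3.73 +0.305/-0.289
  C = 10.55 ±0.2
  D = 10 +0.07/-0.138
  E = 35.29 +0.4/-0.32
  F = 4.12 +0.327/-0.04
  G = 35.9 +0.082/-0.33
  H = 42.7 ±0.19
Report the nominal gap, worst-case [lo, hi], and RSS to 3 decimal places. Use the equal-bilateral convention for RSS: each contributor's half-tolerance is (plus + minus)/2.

Stack each dimension's contribution:
  -A: nom -31.200 → Σnom=-31.200; wc +0.230/-0.030 → slack +0.230/-0.030; half-tol=0.130, Σhalf²=0.016900
  +B: nom +3.730 → Σnom=-27.470; wc +0.305/-0.289 → slack +0.535/-0.319; half-tol=0.297, Σhalf²=0.105109
  +C: nom +10.550 → Σnom=-16.920; wc +0.200/-0.200 → slack +0.735/-0.519; half-tol=0.200, Σhalf²=0.145109
  -D: nom -10.000 → Σnom=-26.920; wc +0.138/-0.070 → slack +0.873/-0.589; half-tol=0.104, Σhalf²=0.155925
  -E: nom -35.290 → Σnom=-62.210; wc +0.320/-0.400 → slack +1.193/-0.989; half-tol=0.360, Σhalf²=0.285525
  +F: nom +4.120 → Σnom=-58.090; wc +0.327/-0.040 → slack +1.520/-1.029; half-tol=0.183, Σhalf²=0.319197
  -G: nom -35.900 → Σnom=-93.990; wc +0.330/-0.082 → slack +1.850/-1.111; half-tol=0.206, Σhalf²=0.361633
  -H: nom -42.700 → Σnom=-136.690; wc +0.190/-0.190 → slack +2.040/-1.301; half-tol=0.190, Σhalf²=0.397733
Nominal = -136.690. Worst-case = [-136.690 - 1.301, -136.690 + 2.040] = [-137.991, -134.650]. RSS = √0.397733 = 0.631.

nominal=-136.690 wc=[-137.991,-134.650] rss=0.631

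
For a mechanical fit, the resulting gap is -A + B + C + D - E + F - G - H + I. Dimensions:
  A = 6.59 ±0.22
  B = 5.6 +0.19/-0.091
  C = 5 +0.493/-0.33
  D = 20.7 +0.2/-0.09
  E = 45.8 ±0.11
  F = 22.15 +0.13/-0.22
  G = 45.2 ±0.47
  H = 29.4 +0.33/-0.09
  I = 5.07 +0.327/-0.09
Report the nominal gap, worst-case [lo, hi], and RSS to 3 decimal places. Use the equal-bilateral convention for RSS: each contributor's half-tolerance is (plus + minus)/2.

Stack each dimension's contribution:
  -A: nom -6.590 → Σnom=-6.590; wc +0.220/-0.220 → slack +0.220/-0.220; half-tol=0.220, Σhalf²=0.048400
  +B: nom +5.600 → Σnom=-0.990; wc +0.190/-0.091 → slack +0.410/-0.311; half-tol=0.141, Σhalf²=0.068140
  +C: nom +5.000 → Σnom=4.010; wc +0.493/-0.330 → slack +0.903/-0.641; half-tol=0.411, Σhalf²=0.237472
  +D: nom +20.700 → Σnom=24.710; wc +0.200/-0.090 → slack +1.103/-0.731; half-tol=0.145, Σhalf²=0.258497
  -E: nom -45.800 → Σnom=-21.090; wc +0.110/-0.110 → slack +1.213/-0.841; half-tol=0.110, Σhalf²=0.270597
  +F: nom +22.150 → Σnom=1.060; wc +0.130/-0.220 → slack +1.343/-1.061; half-tol=0.175, Σhalf²=0.301223
  -G: nom -45.200 → Σnom=-44.140; wc +0.470/-0.470 → slack +1.813/-1.531; half-tol=0.470, Σhalf²=0.522123
  -H: nom -29.400 → Σnom=-73.540; wc +0.090/-0.330 → slack +1.903/-1.861; half-tol=0.210, Σhalf²=0.566223
  +I: nom +5.070 → Σnom=-68.470; wc +0.327/-0.090 → slack +2.230/-1.951; half-tol=0.209, Σhalf²=0.609695
Nominal = -68.470. Worst-case = [-68.470 - 1.951, -68.470 + 2.230] = [-70.421, -66.240]. RSS = √0.609695 = 0.781.

nominal=-68.470 wc=[-70.421,-66.240] rss=0.781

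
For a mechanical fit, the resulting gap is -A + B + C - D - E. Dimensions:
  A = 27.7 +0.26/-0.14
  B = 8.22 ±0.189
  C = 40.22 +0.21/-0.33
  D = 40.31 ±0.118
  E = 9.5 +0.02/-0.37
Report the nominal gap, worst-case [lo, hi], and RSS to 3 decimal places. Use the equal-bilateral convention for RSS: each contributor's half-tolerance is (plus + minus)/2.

nominal=-29.070 wc=[-29.987,-28.043] rss=0.448

Stack each dimension's contribution:
  -A: nom -27.700 → Σnom=-27.700; wc +0.140/-0.260 → slack +0.140/-0.260; half-tol=0.200, Σhalf²=0.040000
  +B: nom +8.220 → Σnom=-19.480; wc +0.189/-0.189 → slack +0.329/-0.449; half-tol=0.189, Σhalf²=0.075721
  +C: nom +40.220 → Σnom=20.740; wc +0.210/-0.330 → slack +0.539/-0.779; half-tol=0.270, Σhalf²=0.148621
  -D: nom -40.310 → Σnom=-19.570; wc +0.118/-0.118 → slack +0.657/-0.897; half-tol=0.118, Σhalf²=0.162545
  -E: nom -9.500 → Σnom=-29.070; wc +0.370/-0.020 → slack +1.027/-0.917; half-tol=0.195, Σhalf²=0.200570
Nominal = -29.070. Worst-case = [-29.070 - 0.917, -29.070 + 1.027] = [-29.987, -28.043]. RSS = √0.200570 = 0.448.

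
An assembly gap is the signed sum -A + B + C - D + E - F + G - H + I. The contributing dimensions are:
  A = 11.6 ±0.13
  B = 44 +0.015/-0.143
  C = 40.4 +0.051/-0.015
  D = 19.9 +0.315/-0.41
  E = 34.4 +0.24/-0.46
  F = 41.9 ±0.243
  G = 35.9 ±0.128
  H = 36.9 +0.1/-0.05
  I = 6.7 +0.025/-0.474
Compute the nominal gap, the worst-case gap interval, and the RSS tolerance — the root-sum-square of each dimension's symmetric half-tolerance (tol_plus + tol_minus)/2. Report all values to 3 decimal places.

Stack each dimension's contribution:
  -A: nom -11.600 → Σnom=-11.600; wc +0.130/-0.130 → slack +0.130/-0.130; half-tol=0.130, Σhalf²=0.016900
  +B: nom +44.000 → Σnom=32.400; wc +0.015/-0.143 → slack +0.145/-0.273; half-tol=0.079, Σhalf²=0.023141
  +C: nom +40.400 → Σnom=72.800; wc +0.051/-0.015 → slack +0.196/-0.288; half-tol=0.033, Σhalf²=0.024230
  -D: nom -19.900 → Σnom=52.900; wc +0.410/-0.315 → slack +0.606/-0.603; half-tol=0.362, Σhalf²=0.155636
  +E: nom +34.400 → Σnom=87.300; wc +0.240/-0.460 → slack +0.846/-1.063; half-tol=0.350, Σhalf²=0.278136
  -F: nom -41.900 → Σnom=45.400; wc +0.243/-0.243 → slack +1.089/-1.306; half-tol=0.243, Σhalf²=0.337185
  +G: nom +35.900 → Σnom=81.300; wc +0.128/-0.128 → slack +1.217/-1.434; half-tol=0.128, Σhalf²=0.353569
  -H: nom -36.900 → Σnom=44.400; wc +0.050/-0.100 → slack +1.267/-1.534; half-tol=0.075, Σhalf²=0.359194
  +I: nom +6.700 → Σnom=51.100; wc +0.025/-0.474 → slack +1.292/-2.008; half-tol=0.249, Σhalf²=0.421444
Nominal = 51.100. Worst-case = [51.100 - 2.008, 51.100 + 1.292] = [49.092, 52.392]. RSS = √0.421444 = 0.649.

nominal=51.100 wc=[49.092,52.392] rss=0.649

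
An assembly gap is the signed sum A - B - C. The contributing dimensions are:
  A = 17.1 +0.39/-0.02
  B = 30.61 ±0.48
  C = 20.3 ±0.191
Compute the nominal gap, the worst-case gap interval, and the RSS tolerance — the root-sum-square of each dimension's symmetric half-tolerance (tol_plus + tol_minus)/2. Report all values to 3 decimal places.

nominal=-33.810 wc=[-34.501,-32.749] rss=0.556

Stack each dimension's contribution:
  +A: nom +17.100 → Σnom=17.100; wc +0.390/-0.020 → slack +0.390/-0.020; half-tol=0.205, Σhalf²=0.042025
  -B: nom -30.610 → Σnom=-13.510; wc +0.480/-0.480 → slack +0.870/-0.500; half-tol=0.480, Σhalf²=0.272425
  -C: nom -20.300 → Σnom=-33.810; wc +0.191/-0.191 → slack +1.061/-0.691; half-tol=0.191, Σhalf²=0.308906
Nominal = -33.810. Worst-case = [-33.810 - 0.691, -33.810 + 1.061] = [-34.501, -32.749]. RSS = √0.308906 = 0.556.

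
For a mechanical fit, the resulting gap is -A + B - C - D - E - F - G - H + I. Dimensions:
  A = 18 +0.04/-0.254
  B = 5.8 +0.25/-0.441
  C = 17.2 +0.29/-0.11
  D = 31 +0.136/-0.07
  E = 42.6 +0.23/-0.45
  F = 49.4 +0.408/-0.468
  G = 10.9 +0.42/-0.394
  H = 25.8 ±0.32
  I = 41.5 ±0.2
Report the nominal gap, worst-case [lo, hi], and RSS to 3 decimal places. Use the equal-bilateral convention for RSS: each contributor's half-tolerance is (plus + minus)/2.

nominal=-147.600 wc=[-150.085,-145.084] rss=0.898

Stack each dimension's contribution:
  -A: nom -18.000 → Σnom=-18.000; wc +0.254/-0.040 → slack +0.254/-0.040; half-tol=0.147, Σhalf²=0.021609
  +B: nom +5.800 → Σnom=-12.200; wc +0.250/-0.441 → slack +0.504/-0.481; half-tol=0.346, Σhalf²=0.140979
  -C: nom -17.200 → Σnom=-29.400; wc +0.110/-0.290 → slack +0.614/-0.771; half-tol=0.200, Σhalf²=0.180979
  -D: nom -31.000 → Σnom=-60.400; wc +0.070/-0.136 → slack +0.684/-0.907; half-tol=0.103, Σhalf²=0.191588
  -E: nom -42.600 → Σnom=-103.000; wc +0.450/-0.230 → slack +1.134/-1.137; half-tol=0.340, Σhalf²=0.307188
  -F: nom -49.400 → Σnom=-152.400; wc +0.468/-0.408 → slack +1.602/-1.545; half-tol=0.438, Σhalf²=0.499032
  -G: nom -10.900 → Σnom=-163.300; wc +0.394/-0.420 → slack +1.996/-1.965; half-tol=0.407, Σhalf²=0.664681
  -H: nom -25.800 → Σnom=-189.100; wc +0.320/-0.320 → slack +2.316/-2.285; half-tol=0.320, Σhalf²=0.767081
  +I: nom +41.500 → Σnom=-147.600; wc +0.200/-0.200 → slack +2.516/-2.485; half-tol=0.200, Σhalf²=0.807081
Nominal = -147.600. Worst-case = [-147.600 - 2.485, -147.600 + 2.516] = [-150.085, -145.084]. RSS = √0.807081 = 0.898.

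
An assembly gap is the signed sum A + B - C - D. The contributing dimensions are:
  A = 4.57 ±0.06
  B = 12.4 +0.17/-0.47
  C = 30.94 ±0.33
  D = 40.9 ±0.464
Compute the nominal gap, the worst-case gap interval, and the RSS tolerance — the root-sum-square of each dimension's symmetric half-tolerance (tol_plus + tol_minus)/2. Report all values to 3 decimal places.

nominal=-54.870 wc=[-56.194,-53.846] rss=0.656

Stack each dimension's contribution:
  +A: nom +4.570 → Σnom=4.570; wc +0.060/-0.060 → slack +0.060/-0.060; half-tol=0.060, Σhalf²=0.003600
  +B: nom +12.400 → Σnom=16.970; wc +0.170/-0.470 → slack +0.230/-0.530; half-tol=0.320, Σhalf²=0.106000
  -C: nom -30.940 → Σnom=-13.970; wc +0.330/-0.330 → slack +0.560/-0.860; half-tol=0.330, Σhalf²=0.214900
  -D: nom -40.900 → Σnom=-54.870; wc +0.464/-0.464 → slack +1.024/-1.324; half-tol=0.464, Σhalf²=0.430196
Nominal = -54.870. Worst-case = [-54.870 - 1.324, -54.870 + 1.024] = [-56.194, -53.846]. RSS = √0.430196 = 0.656.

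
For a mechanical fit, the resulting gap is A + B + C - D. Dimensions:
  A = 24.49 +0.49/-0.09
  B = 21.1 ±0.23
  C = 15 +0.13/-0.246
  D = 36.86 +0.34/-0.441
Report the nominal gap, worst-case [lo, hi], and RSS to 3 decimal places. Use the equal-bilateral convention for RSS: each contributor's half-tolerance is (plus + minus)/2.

nominal=23.730 wc=[22.824,25.021] rss=0.570

Stack each dimension's contribution:
  +A: nom +24.490 → Σnom=24.490; wc +0.490/-0.090 → slack +0.490/-0.090; half-tol=0.290, Σhalf²=0.084100
  +B: nom +21.100 → Σnom=45.590; wc +0.230/-0.230 → slack +0.720/-0.320; half-tol=0.230, Σhalf²=0.137000
  +C: nom +15.000 → Σnom=60.590; wc +0.130/-0.246 → slack +0.850/-0.566; half-tol=0.188, Σhalf²=0.172344
  -D: nom -36.860 → Σnom=23.730; wc +0.441/-0.340 → slack +1.291/-0.906; half-tol=0.391, Σhalf²=0.324834
Nominal = 23.730. Worst-case = [23.730 - 0.906, 23.730 + 1.291] = [22.824, 25.021]. RSS = √0.324834 = 0.570.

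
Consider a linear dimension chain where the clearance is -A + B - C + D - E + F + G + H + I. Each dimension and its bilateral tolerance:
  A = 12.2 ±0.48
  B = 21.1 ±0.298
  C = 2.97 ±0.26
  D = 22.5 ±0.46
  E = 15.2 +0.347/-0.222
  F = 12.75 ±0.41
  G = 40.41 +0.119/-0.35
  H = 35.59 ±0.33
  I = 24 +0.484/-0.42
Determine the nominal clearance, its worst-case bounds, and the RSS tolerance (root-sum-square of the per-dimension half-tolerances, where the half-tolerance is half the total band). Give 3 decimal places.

nominal=125.980 wc=[122.625,129.043] rss=1.103

Stack each dimension's contribution:
  -A: nom -12.200 → Σnom=-12.200; wc +0.480/-0.480 → slack +0.480/-0.480; half-tol=0.480, Σhalf²=0.230400
  +B: nom +21.100 → Σnom=8.900; wc +0.298/-0.298 → slack +0.778/-0.778; half-tol=0.298, Σhalf²=0.319204
  -C: nom -2.970 → Σnom=5.930; wc +0.260/-0.260 → slack +1.038/-1.038; half-tol=0.260, Σhalf²=0.386804
  +D: nom +22.500 → Σnom=28.430; wc +0.460/-0.460 → slack +1.498/-1.498; half-tol=0.460, Σhalf²=0.598404
  -E: nom -15.200 → Σnom=13.230; wc +0.222/-0.347 → slack +1.720/-1.845; half-tol=0.284, Σhalf²=0.679344
  +F: nom +12.750 → Σnom=25.980; wc +0.410/-0.410 → slack +2.130/-2.255; half-tol=0.410, Σhalf²=0.847444
  +G: nom +40.410 → Σnom=66.390; wc +0.119/-0.350 → slack +2.249/-2.605; half-tol=0.234, Σhalf²=0.902434
  +H: nom +35.590 → Σnom=101.980; wc +0.330/-0.330 → slack +2.579/-2.935; half-tol=0.330, Σhalf²=1.011335
  +I: nom +24.000 → Σnom=125.980; wc +0.484/-0.420 → slack +3.063/-3.355; half-tol=0.452, Σhalf²=1.215639
Nominal = 125.980. Worst-case = [125.980 - 3.355, 125.980 + 3.063] = [122.625, 129.043]. RSS = √1.215639 = 1.103.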